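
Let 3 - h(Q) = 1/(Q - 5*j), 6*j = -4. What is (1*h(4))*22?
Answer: 63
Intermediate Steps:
j = -⅔ (j = (⅙)*(-4) = -⅔ ≈ -0.66667)
h(Q) = 3 - 1/(10/3 + Q) (h(Q) = 3 - 1/(Q - 5*(-⅔)) = 3 - 1/(Q + 10/3) = 3 - 1/(10/3 + Q))
(1*h(4))*22 = (1*(9*(3 + 4)/(10 + 3*4)))*22 = (1*(9*7/(10 + 12)))*22 = (1*(9*7/22))*22 = (1*(9*(1/22)*7))*22 = (1*(63/22))*22 = (63/22)*22 = 63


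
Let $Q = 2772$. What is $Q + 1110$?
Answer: $3882$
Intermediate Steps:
$Q + 1110 = 2772 + 1110 = 3882$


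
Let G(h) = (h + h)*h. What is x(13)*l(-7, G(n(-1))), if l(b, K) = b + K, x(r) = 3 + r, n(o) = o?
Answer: -80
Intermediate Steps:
G(h) = 2*h² (G(h) = (2*h)*h = 2*h²)
l(b, K) = K + b
x(13)*l(-7, G(n(-1))) = (3 + 13)*(2*(-1)² - 7) = 16*(2*1 - 7) = 16*(2 - 7) = 16*(-5) = -80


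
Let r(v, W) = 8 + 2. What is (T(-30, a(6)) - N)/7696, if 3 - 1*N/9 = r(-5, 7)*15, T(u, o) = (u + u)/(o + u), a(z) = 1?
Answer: 38427/223184 ≈ 0.17218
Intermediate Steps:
r(v, W) = 10
T(u, o) = 2*u/(o + u) (T(u, o) = (2*u)/(o + u) = 2*u/(o + u))
N = -1323 (N = 27 - 90*15 = 27 - 9*150 = 27 - 1350 = -1323)
(T(-30, a(6)) - N)/7696 = (2*(-30)/(1 - 30) - 1*(-1323))/7696 = (2*(-30)/(-29) + 1323)*(1/7696) = (2*(-30)*(-1/29) + 1323)*(1/7696) = (60/29 + 1323)*(1/7696) = (38427/29)*(1/7696) = 38427/223184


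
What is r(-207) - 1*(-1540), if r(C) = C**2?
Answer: 44389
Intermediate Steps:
r(-207) - 1*(-1540) = (-207)**2 - 1*(-1540) = 42849 + 1540 = 44389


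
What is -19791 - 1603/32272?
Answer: -638696755/32272 ≈ -19791.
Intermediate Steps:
-19791 - 1603/32272 = -638696755/32272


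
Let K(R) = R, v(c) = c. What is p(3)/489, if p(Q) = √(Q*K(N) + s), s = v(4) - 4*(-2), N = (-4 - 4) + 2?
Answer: I*√6/489 ≈ 0.0050092*I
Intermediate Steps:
N = -6 (N = -8 + 2 = -6)
s = 12 (s = 4 - 4*(-2) = 4 + 8 = 12)
p(Q) = √(12 - 6*Q) (p(Q) = √(Q*(-6) + 12) = √(-6*Q + 12) = √(12 - 6*Q))
p(3)/489 = √(12 - 6*3)/489 = √(12 - 18)*(1/489) = √(-6)*(1/489) = (I*√6)*(1/489) = I*√6/489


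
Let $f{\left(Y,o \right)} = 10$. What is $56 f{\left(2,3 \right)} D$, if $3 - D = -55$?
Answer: $32480$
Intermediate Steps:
$D = 58$ ($D = 3 - -55 = 3 + 55 = 58$)
$56 f{\left(2,3 \right)} D = 56 \cdot 10 \cdot 58 = 560 \cdot 58 = 32480$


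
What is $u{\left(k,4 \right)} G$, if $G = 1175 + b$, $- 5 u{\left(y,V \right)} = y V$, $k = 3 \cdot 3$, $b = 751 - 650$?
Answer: $- \frac{45936}{5} \approx -9187.2$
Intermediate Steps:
$b = 101$
$k = 9$
$u{\left(y,V \right)} = - \frac{V y}{5}$ ($u{\left(y,V \right)} = - \frac{y V}{5} = - \frac{V y}{5}$)
$G = 1276$ ($G = 1175 + 101 = 1276$)
$u{\left(k,4 \right)} G = \left(- \frac{1}{5}\right) 4 \cdot 9 \cdot 1276 = \left(- \frac{36}{5}\right) 1276 = - \frac{45936}{5}$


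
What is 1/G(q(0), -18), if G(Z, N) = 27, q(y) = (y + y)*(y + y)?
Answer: 1/27 ≈ 0.037037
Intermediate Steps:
q(y) = 4*y² (q(y) = (2*y)*(2*y) = 4*y²)
1/G(q(0), -18) = 1/27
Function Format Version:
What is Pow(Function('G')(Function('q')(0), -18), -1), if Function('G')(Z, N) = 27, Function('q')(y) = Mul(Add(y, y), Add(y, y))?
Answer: Rational(1, 27) ≈ 0.037037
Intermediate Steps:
Function('q')(y) = Mul(4, Pow(y, 2)) (Function('q')(y) = Mul(Mul(2, y), Mul(2, y)) = Mul(4, Pow(y, 2)))
Pow(Function('G')(Function('q')(0), -18), -1) = Pow(27, -1) = Rational(1, 27)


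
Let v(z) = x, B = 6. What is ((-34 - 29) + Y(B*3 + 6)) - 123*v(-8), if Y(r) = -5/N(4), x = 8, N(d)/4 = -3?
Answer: -12559/12 ≈ -1046.6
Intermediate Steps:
N(d) = -12 (N(d) = 4*(-3) = -12)
Y(r) = 5/12 (Y(r) = -5/(-12) = -5*(-1/12) = 5/12)
v(z) = 8
((-34 - 29) + Y(B*3 + 6)) - 123*v(-8) = ((-34 - 29) + 5/12) - 123*8 = (-63 + 5/12) - 984 = -751/12 - 984 = -12559/12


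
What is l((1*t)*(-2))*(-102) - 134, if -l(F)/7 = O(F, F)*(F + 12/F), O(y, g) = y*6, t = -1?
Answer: 68410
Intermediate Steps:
O(y, g) = 6*y
l(F) = -42*F*(F + 12/F) (l(F) = -7*6*F*(F + 12/F) = -42*F*(F + 12/F))
l((1*t)*(-2))*(-102) - 134 = (-504 - 42*((1*(-1))*(-2))²)*(-102) - 134 = (-504 - 42*(-1*(-2))²)*(-102) - 134 = (-504 - 42*2²)*(-102) - 134 = (-504 - 42*4)*(-102) - 134 = (-504 - 168)*(-102) - 134 = -672*(-102) - 134 = 68544 - 134 = 68410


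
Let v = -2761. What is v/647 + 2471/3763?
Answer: -8790906/2434661 ≈ -3.6107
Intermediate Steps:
v/647 + 2471/3763 = -2761/647 + 2471/3763 = -8790906/2434661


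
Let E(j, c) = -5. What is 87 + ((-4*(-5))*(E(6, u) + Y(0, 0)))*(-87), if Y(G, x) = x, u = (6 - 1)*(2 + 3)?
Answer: 8787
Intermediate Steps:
u = 25 (u = 5*5 = 25)
87 + ((-4*(-5))*(E(6, u) + Y(0, 0)))*(-87) = 87 + ((-4*(-5))*(-5 + 0))*(-87) = 87 + (20*(-5))*(-87) = 87 - 100*(-87) = 87 + 8700 = 8787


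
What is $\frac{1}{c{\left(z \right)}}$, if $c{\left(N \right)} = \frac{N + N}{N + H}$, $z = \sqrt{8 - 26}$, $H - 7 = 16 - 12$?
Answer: $\frac{1}{2} - \frac{11 i \sqrt{2}}{12} \approx 0.5 - 1.2964 i$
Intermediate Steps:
$H = 11$ ($H = 7 + \left(16 - 12\right) = 7 + 4 = 11$)
$z = 3 i \sqrt{2}$ ($z = \sqrt{-18} = 3 i \sqrt{2} \approx 4.2426 i$)
$c{\left(N \right)} = \frac{2 N}{11 + N}$ ($c{\left(N \right)} = \frac{N + N}{N + 11} = \frac{2 N}{11 + N}$)
$\frac{1}{c{\left(z \right)}} = \frac{1}{2 \cdot 3 i \sqrt{2} \frac{1}{11 + 3 i \sqrt{2}}} = \frac{1}{6 i \sqrt{2} \frac{1}{11 + 3 i \sqrt{2}}} = - \frac{i \sqrt{2} \left(11 + 3 i \sqrt{2}\right)}{12}$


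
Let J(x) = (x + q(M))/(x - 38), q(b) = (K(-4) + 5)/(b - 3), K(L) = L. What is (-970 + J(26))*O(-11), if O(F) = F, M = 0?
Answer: 384967/36 ≈ 10694.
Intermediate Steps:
q(b) = 1/(-3 + b) (q(b) = (-4 + 5)/(b - 3) = 1/(-3 + b))
J(x) = (-1/3 + x)/(-38 + x) (J(x) = (x + 1/(-3 + 0))/(x - 38) = (x + 1/(-3))/(-38 + x) = (x - 1/3)/(-38 + x) = (-1/3 + x)/(-38 + x))
(-970 + J(26))*O(-11) = (-970 + (-1/3 + 26)/(-38 + 26))*(-11) = (-970 + (77/3)/(-12))*(-11) = (-970 - 1/12*77/3)*(-11) = (-970 - 77/36)*(-11) = -34997/36*(-11) = 384967/36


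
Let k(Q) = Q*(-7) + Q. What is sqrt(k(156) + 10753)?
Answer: sqrt(9817) ≈ 99.081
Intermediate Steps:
k(Q) = -6*Q (k(Q) = -7*Q + Q = -6*Q)
sqrt(k(156) + 10753) = sqrt(-6*156 + 10753) = sqrt(-936 + 10753) = sqrt(9817)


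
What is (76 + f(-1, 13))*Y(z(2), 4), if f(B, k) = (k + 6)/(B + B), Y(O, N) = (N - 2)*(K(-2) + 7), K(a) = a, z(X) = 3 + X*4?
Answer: 665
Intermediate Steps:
z(X) = 3 + 4*X
Y(O, N) = -10 + 5*N (Y(O, N) = (N - 2)*(-2 + 7) = (-2 + N)*5 = -10 + 5*N)
f(B, k) = (6 + k)/(2*B) (f(B, k) = (6 + k)/((2*B)) = (6 + k)*(1/(2*B)) = (6 + k)/(2*B))
(76 + f(-1, 13))*Y(z(2), 4) = (76 + (½)*(6 + 13)/(-1))*(-10 + 5*4) = (76 + (½)*(-1)*19)*(-10 + 20) = (76 - 19/2)*10 = (133/2)*10 = 665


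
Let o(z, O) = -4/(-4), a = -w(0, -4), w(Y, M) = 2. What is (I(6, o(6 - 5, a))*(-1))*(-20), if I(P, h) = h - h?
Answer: 0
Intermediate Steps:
a = -2 (a = -1*2 = -2)
o(z, O) = 1 (o(z, O) = -4*(-¼) = 1)
I(P, h) = 0
(I(6, o(6 - 5, a))*(-1))*(-20) = (0*(-1))*(-20) = 0*(-20) = 0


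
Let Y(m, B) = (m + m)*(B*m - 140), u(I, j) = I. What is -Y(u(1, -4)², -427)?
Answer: 1134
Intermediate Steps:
Y(m, B) = 2*m*(-140 + B*m) (Y(m, B) = (2*m)*(-140 + B*m) = 2*m*(-140 + B*m))
-Y(u(1, -4)², -427) = -2*1²*(-140 - 427*1²) = -2*(-140 - 427*1) = -2*(-140 - 427) = -2*(-567) = -1*(-1134) = 1134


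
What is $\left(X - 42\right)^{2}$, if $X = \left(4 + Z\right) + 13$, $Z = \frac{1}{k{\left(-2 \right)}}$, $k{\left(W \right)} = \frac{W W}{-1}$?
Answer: $\frac{10201}{16} \approx 637.56$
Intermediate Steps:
$k{\left(W \right)} = - W^{2}$ ($k{\left(W \right)} = W^{2} \left(-1\right) = - W^{2}$)
$Z = - \frac{1}{4}$ ($Z = \frac{1}{\left(-1\right) \left(-2\right)^{2}} = \frac{1}{\left(-1\right) 4} = \frac{1}{-4} = - \frac{1}{4} \approx -0.25$)
$X = \frac{67}{4}$ ($X = \left(4 - \frac{1}{4}\right) + 13 = \frac{15}{4} + 13 = \frac{67}{4} \approx 16.75$)
$\left(X - 42\right)^{2} = \left(\frac{67}{4} - 42\right)^{2} = \left(- \frac{101}{4}\right)^{2} = \frac{10201}{16}$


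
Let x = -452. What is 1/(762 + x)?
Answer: 1/310 ≈ 0.0032258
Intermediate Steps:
1/(762 + x) = 1/(762 - 452) = 1/310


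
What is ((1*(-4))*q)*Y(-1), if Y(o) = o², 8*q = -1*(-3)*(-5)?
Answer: 15/2 ≈ 7.5000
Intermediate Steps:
q = -15/8 (q = (-1*(-3)*(-5))/8 = (3*(-5))/8 = (⅛)*(-15) = -15/8 ≈ -1.8750)
((1*(-4))*q)*Y(-1) = ((1*(-4))*(-15/8))*(-1)² = -4*(-15/8)*1 = (15/2)*1 = 15/2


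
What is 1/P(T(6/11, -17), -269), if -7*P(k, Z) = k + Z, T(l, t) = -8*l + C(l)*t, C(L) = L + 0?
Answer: 77/3109 ≈ 0.024767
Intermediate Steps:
C(L) = L
T(l, t) = -8*l + l*t
P(k, Z) = -Z/7 - k/7 (P(k, Z) = -(k + Z)/7 = -(Z + k)/7 = -Z/7 - k/7)
1/P(T(6/11, -17), -269) = 1/(-⅐*(-269) - 6/11*(-8 - 17)/7) = 1/(269/7 - 6*(1/11)*(-25)/7) = 1/(269/7 - 6*(-25)/77) = 1/(269/7 - ⅐*(-150/11)) = 1/(269/7 + 150/77) = 1/(3109/77) = 77/3109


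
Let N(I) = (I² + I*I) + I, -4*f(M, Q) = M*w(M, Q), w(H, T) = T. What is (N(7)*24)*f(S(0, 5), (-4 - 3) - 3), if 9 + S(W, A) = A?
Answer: -25200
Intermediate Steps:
S(W, A) = -9 + A
f(M, Q) = -M*Q/4
N(I) = I + 2*I² (N(I) = (I² + I²) + I = 2*I² + I = I + 2*I²)
(N(7)*24)*f(S(0, 5), (-4 - 3) - 3) = ((7*(1 + 2*7))*24)*(-(-9 + 5)*((-4 - 3) - 3)/4) = ((7*(1 + 14))*24)*(-¼*(-4)*(-7 - 3)) = ((7*15)*24)*(-¼*(-4)*(-10)) = (105*24)*(-10) = 2520*(-10) = -25200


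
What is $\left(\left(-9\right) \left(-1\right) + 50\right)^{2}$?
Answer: $3481$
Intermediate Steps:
$\left(\left(-9\right) \left(-1\right) + 50\right)^{2} = \left(9 + 50\right)^{2} = 59^{2} = 3481$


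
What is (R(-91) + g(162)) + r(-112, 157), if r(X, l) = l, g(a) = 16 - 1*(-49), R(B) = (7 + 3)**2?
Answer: 322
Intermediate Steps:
R(B) = 100 (R(B) = 10**2 = 100)
g(a) = 65 (g(a) = 16 + 49 = 65)
(R(-91) + g(162)) + r(-112, 157) = (100 + 65) + 157 = 165 + 157 = 322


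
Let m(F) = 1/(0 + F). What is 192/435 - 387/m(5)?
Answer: -280511/145 ≈ -1934.6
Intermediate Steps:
m(F) = 1/F
192/435 - 387/m(5) = 192/435 - 387/(1/5) = 192*(1/435) - 387/1/5 = 64/145 - 387*5 = 64/145 - 1935 = -280511/145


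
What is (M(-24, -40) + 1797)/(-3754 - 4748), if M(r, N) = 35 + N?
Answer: -896/4251 ≈ -0.21077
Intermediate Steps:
(M(-24, -40) + 1797)/(-3754 - 4748) = ((35 - 40) + 1797)/(-3754 - 4748) = (-5 + 1797)/(-8502) = 1792*(-1/8502) = -896/4251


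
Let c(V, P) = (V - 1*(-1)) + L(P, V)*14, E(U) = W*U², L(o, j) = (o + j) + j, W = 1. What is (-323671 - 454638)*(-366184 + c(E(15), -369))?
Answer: 283945802616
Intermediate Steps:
L(o, j) = o + 2*j (L(o, j) = (j + o) + j = o + 2*j)
E(U) = U² (E(U) = 1*U² = U²)
c(V, P) = 1 + 14*P + 29*V (c(V, P) = (V - 1*(-1)) + (P + 2*V)*14 = (V + 1) + (14*P + 28*V) = (1 + V) + (14*P + 28*V) = 1 + 14*P + 29*V)
(-323671 - 454638)*(-366184 + c(E(15), -369)) = (-323671 - 454638)*(-366184 + (1 + 14*(-369) + 29*15²)) = -778309*(-366184 + (1 - 5166 + 29*225)) = -778309*(-366184 + (1 - 5166 + 6525)) = -778309*(-366184 + 1360) = -778309*(-364824) = 283945802616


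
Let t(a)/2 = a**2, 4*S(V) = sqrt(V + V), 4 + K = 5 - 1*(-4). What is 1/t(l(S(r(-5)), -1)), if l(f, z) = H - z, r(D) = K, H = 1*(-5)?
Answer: 1/32 ≈ 0.031250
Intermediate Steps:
K = 5 (K = -4 + (5 - 1*(-4)) = -4 + (5 + 4) = -4 + 9 = 5)
H = -5
r(D) = 5
S(V) = sqrt(2)*sqrt(V)/4 (S(V) = sqrt(V + V)/4 = sqrt(2*V)/4 = (sqrt(2)*sqrt(V))/4 = sqrt(2)*sqrt(V)/4)
l(f, z) = -5 - z
t(a) = 2*a**2
1/t(l(S(r(-5)), -1)) = 1/(2*(-5 - 1*(-1))**2) = 1/(2*(-5 + 1)**2) = 1/(2*(-4)**2) = 1/(2*16) = 1/32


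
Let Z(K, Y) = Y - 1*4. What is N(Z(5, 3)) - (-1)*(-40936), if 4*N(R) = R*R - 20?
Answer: -163763/4 ≈ -40941.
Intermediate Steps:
Z(K, Y) = -4 + Y (Z(K, Y) = Y - 4 = -4 + Y)
N(R) = -5 + R²/4 (N(R) = (R*R - 20)/4 = (R² - 20)/4 = (-20 + R²)/4 = -5 + R²/4)
N(Z(5, 3)) - (-1)*(-40936) = (-5 + (-4 + 3)²/4) - (-1)*(-40936) = (-5 + (¼)*(-1)²) - 1*40936 = (-5 + (¼)*1) - 40936 = (-5 + ¼) - 40936 = -19/4 - 40936 = -163763/4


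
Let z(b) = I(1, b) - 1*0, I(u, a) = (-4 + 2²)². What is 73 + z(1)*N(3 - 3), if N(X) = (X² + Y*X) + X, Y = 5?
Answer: 73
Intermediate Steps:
I(u, a) = 0 (I(u, a) = (-4 + 4)² = 0² = 0)
N(X) = X² + 6*X (N(X) = (X² + 5*X) + X = X² + 6*X)
z(b) = 0 (z(b) = 0 - 1*0 = 0 + 0 = 0)
73 + z(1)*N(3 - 3) = 73 + 0*((3 - 3)*(6 + (3 - 3))) = 73 + 0*(0*(6 + 0)) = 73 + 0*(0*6) = 73 + 0*0 = 73 + 0 = 73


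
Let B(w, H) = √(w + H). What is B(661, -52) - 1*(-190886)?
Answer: 190886 + √609 ≈ 1.9091e+5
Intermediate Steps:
B(w, H) = √(H + w)
B(661, -52) - 1*(-190886) = √(-52 + 661) - 1*(-190886) = √609 + 190886 = 190886 + √609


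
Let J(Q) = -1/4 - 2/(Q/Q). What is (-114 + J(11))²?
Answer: 216225/16 ≈ 13514.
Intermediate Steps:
J(Q) = -9/4 (J(Q) = -1*¼ - 2/1 = -¼ - 2*1 = -¼ - 2 = -9/4)
(-114 + J(11))² = (-114 - 9/4)² = (-465/4)² = 216225/16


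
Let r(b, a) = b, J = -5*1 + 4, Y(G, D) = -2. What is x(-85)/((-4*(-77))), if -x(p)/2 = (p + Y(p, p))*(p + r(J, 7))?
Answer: -3741/77 ≈ -48.584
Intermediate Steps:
J = -1 (J = -5 + 4 = -1)
x(p) = -2*(-1 + p)*(-2 + p) (x(p) = -2*(p - 2)*(p - 1) = -2*(-2 + p)*(-1 + p) = -2*(-1 + p)*(-2 + p))
x(-85)/((-4*(-77))) = (-4 - 2*(-85)**2 + 6*(-85))/((-4*(-77))) = (-4 - 2*7225 - 510)/308 = (-4 - 14450 - 510)*(1/308) = -14964*1/308 = -3741/77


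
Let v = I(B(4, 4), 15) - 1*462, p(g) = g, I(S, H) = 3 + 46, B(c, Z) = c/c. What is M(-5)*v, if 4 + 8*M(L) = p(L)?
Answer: 3717/8 ≈ 464.63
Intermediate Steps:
B(c, Z) = 1
I(S, H) = 49
v = -413 (v = 49 - 1*462 = 49 - 462 = -413)
M(L) = -1/2 + L/8
M(-5)*v = (-1/2 + (1/8)*(-5))*(-413) = (-1/2 - 5/8)*(-413) = -9/8*(-413) = 3717/8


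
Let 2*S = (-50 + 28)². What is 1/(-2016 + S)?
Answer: -1/1774 ≈ -0.00056370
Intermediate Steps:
S = 242 (S = (-50 + 28)²/2 = (½)*(-22)² = (½)*484 = 242)
1/(-2016 + S) = 1/(-2016 + 242) = 1/(-1774) = -1/1774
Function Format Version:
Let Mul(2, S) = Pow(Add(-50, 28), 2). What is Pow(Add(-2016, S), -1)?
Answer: Rational(-1, 1774) ≈ -0.00056370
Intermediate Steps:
S = 242 (S = Mul(Rational(1, 2), Pow(Add(-50, 28), 2)) = Mul(Rational(1, 2), Pow(-22, 2)) = Mul(Rational(1, 2), 484) = 242)
Pow(Add(-2016, S), -1) = Pow(Add(-2016, 242), -1) = Pow(-1774, -1) = Rational(-1, 1774)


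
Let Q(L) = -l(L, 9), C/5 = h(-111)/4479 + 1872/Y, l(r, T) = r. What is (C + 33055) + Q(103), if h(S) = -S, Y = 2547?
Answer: 13924451163/422519 ≈ 32956.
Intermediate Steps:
C = 1605075/422519 (C = 5*(-1*(-111)/4479 + 1872/2547) = 5*(111*(1/4479) + 1872*(1/2547)) = 5*(37/1493 + 208/283) = 5*(321015/422519) = 1605075/422519 ≈ 3.7988)
Q(L) = -L
(C + 33055) + Q(103) = (1605075/422519 + 33055) - 1*103 = 13967970620/422519 - 103 = 13924451163/422519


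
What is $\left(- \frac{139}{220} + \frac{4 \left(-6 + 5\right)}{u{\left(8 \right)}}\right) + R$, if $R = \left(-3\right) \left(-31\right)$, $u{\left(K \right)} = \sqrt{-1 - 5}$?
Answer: $\frac{20321}{220} + \frac{2 i \sqrt{6}}{3} \approx 92.368 + 1.633 i$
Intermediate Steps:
$u{\left(K \right)} = i \sqrt{6}$ ($u{\left(K \right)} = \sqrt{-6} = i \sqrt{6}$)
$R = 93$
$\left(- \frac{139}{220} + \frac{4 \left(-6 + 5\right)}{u{\left(8 \right)}}\right) + R = \left(- \frac{139}{220} + \frac{4 \left(-6 + 5\right)}{i \sqrt{6}}\right) + 93 = \left(\left(-139\right) \frac{1}{220} + 4 \left(-1\right) \left(- \frac{i \sqrt{6}}{6}\right)\right) + 93 = \left(- \frac{139}{220} - 4 \left(- \frac{i \sqrt{6}}{6}\right)\right) + 93 = \left(- \frac{139}{220} + \frac{2 i \sqrt{6}}{3}\right) + 93 = \frac{20321}{220} + \frac{2 i \sqrt{6}}{3}$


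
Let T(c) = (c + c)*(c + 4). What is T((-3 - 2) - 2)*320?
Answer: 13440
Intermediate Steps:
T(c) = 2*c*(4 + c) (T(c) = (2*c)*(4 + c) = 2*c*(4 + c))
T((-3 - 2) - 2)*320 = (2*((-3 - 2) - 2)*(4 + ((-3 - 2) - 2)))*320 = (2*(-5 - 2)*(4 + (-5 - 2)))*320 = (2*(-7)*(4 - 7))*320 = (2*(-7)*(-3))*320 = 42*320 = 13440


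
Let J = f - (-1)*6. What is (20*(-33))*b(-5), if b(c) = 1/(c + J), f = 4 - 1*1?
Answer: -165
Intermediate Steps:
f = 3 (f = 4 - 1 = 3)
J = 9 (J = 3 - (-1)*6 = 3 - 1*(-6) = 3 + 6 = 9)
b(c) = 1/(9 + c) (b(c) = 1/(c + 9) = 1/(9 + c))
(20*(-33))*b(-5) = (20*(-33))/(9 - 5) = -660/4 = -660*¼ = -165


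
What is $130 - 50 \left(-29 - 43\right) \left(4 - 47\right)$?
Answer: $-154670$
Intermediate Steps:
$130 - 50 \left(-29 - 43\right) \left(4 - 47\right) = 130 - 50 \left(\left(-72\right) \left(-43\right)\right) = 130 - 154800 = -154670$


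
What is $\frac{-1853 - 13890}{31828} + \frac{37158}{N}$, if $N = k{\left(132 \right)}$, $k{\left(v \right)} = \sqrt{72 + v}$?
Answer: $- \frac{15743}{31828} + \frac{6193 \sqrt{51}}{17} \approx 2601.1$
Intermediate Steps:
$N = 2 \sqrt{51}$ ($N = \sqrt{72 + 132} = \sqrt{204} = 2 \sqrt{51} \approx 14.283$)
$\frac{-1853 - 13890}{31828} + \frac{37158}{N} = \frac{-1853 - 13890}{31828} + \frac{37158}{2 \sqrt{51}} = \left(-15743\right) \frac{1}{31828} + 37158 \frac{\sqrt{51}}{102} = - \frac{15743}{31828} + \frac{6193 \sqrt{51}}{17}$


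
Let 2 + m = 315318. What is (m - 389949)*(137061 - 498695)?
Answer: 26989830322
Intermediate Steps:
m = 315316 (m = -2 + 315318 = 315316)
(m - 389949)*(137061 - 498695) = (315316 - 389949)*(137061 - 498695) = -74633*(-361634) = 26989830322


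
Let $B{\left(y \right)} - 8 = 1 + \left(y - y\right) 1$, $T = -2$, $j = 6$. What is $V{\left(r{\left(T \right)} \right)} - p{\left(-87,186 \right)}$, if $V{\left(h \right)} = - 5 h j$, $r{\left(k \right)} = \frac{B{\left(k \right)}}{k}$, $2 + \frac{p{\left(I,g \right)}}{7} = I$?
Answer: $758$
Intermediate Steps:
$B{\left(y \right)} = 9$ ($B{\left(y \right)} = 8 + \left(1 + \left(y - y\right) 1\right) = 8 + \left(1 + 0 \cdot 1\right) = 8 + \left(1 + 0\right) = 8 + 1 = 9$)
$p{\left(I,g \right)} = -14 + 7 I$
$r{\left(k \right)} = \frac{9}{k}$
$V{\left(h \right)} = - 30 h$ ($V{\left(h \right)} = - 5 h 6 = - 30 h$)
$V{\left(r{\left(T \right)} \right)} - p{\left(-87,186 \right)} = - 30 \frac{9}{-2} - \left(-14 + 7 \left(-87\right)\right) = - 30 \cdot 9 \left(- \frac{1}{2}\right) - \left(-14 - 609\right) = \left(-30\right) \left(- \frac{9}{2}\right) - -623 = 135 + 623 = 758$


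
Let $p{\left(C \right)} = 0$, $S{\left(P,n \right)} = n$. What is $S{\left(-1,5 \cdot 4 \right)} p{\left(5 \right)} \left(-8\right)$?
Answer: $0$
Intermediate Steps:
$S{\left(-1,5 \cdot 4 \right)} p{\left(5 \right)} \left(-8\right) = 5 \cdot 4 \cdot 0 \left(-8\right) = 20 \cdot 0 \left(-8\right) = 0 \left(-8\right) = 0$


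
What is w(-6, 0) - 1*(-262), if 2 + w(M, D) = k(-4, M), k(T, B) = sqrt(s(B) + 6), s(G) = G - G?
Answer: 260 + sqrt(6) ≈ 262.45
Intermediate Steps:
s(G) = 0
k(T, B) = sqrt(6) (k(T, B) = sqrt(0 + 6) = sqrt(6))
w(M, D) = -2 + sqrt(6)
w(-6, 0) - 1*(-262) = (-2 + sqrt(6)) - 1*(-262) = (-2 + sqrt(6)) + 262 = 260 + sqrt(6)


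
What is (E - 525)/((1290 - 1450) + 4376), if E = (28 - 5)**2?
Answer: 1/1054 ≈ 0.00094877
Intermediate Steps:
E = 529 (E = 23**2 = 529)
(E - 525)/((1290 - 1450) + 4376) = (529 - 525)/((1290 - 1450) + 4376) = 4/(-160 + 4376) = 4/4216 = 4*(1/4216) = 1/1054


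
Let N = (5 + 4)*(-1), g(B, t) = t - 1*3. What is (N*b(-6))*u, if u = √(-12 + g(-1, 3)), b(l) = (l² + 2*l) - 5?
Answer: -342*I*√3 ≈ -592.36*I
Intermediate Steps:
g(B, t) = -3 + t (g(B, t) = t - 3 = -3 + t)
b(l) = -5 + l² + 2*l
u = 2*I*√3 (u = √(-12 + (-3 + 3)) = √(-12 + 0) = √(-12) = 2*I*√3 ≈ 3.4641*I)
N = -9 (N = 9*(-1) = -9)
(N*b(-6))*u = (-9*(-5 + (-6)² + 2*(-6)))*(2*I*√3) = (-9*(-5 + 36 - 12))*(2*I*√3) = (-9*19)*(2*I*√3) = -342*I*√3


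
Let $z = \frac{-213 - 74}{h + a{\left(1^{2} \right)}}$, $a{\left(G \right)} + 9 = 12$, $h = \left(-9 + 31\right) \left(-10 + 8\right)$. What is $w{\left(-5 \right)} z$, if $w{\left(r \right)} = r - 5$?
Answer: $-70$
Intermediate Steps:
$h = -44$ ($h = 22 \left(-2\right) = -44$)
$a{\left(G \right)} = 3$ ($a{\left(G \right)} = -9 + 12 = 3$)
$z = 7$ ($z = \frac{-213 - 74}{-44 + 3} = - \frac{287}{-41} = \left(-287\right) \left(- \frac{1}{41}\right) = 7$)
$w{\left(r \right)} = -5 + r$
$w{\left(-5 \right)} z = \left(-5 - 5\right) 7 = \left(-10\right) 7 = -70$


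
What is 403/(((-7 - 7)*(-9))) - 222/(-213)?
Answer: 37937/8946 ≈ 4.2407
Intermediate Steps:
403/(((-7 - 7)*(-9))) - 222/(-213) = 403/((-14*(-9))) - 222*(-1/213) = 403/126 + 74/71 = 37937/8946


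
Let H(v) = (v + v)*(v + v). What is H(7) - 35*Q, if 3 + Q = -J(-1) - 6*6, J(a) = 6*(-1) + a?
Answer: 1316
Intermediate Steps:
H(v) = 4*v² (H(v) = (2*v)*(2*v) = 4*v²)
J(a) = -6 + a
Q = -32 (Q = -3 + (-(-6 - 1) - 6*6) = -3 + (-1*(-7) - 1*36) = -3 + (7 - 36) = -3 - 29 = -32)
H(7) - 35*Q = 4*7² - 35*(-32) = 4*49 + 1120 = 196 + 1120 = 1316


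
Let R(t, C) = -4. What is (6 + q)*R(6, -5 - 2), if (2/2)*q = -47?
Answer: 164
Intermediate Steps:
q = -47
(6 + q)*R(6, -5 - 2) = (6 - 47)*(-4) = -41*(-4) = 164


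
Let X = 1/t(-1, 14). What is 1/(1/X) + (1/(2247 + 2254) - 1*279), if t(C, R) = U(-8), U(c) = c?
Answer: -10050725/36008 ≈ -279.13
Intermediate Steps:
t(C, R) = -8
X = -⅛ (X = 1/(-8) = -⅛ ≈ -0.12500)
1/(1/X) + (1/(2247 + 2254) - 1*279) = 1/(1/(-⅛)) + (1/(2247 + 2254) - 1*279) = 1/(-8) + (1/4501 - 279) = -⅛ + (1/4501 - 279) = -⅛ - 1255778/4501 = -10050725/36008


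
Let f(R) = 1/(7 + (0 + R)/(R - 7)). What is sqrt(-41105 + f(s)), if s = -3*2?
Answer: 2*I*sqrt(96688921)/97 ≈ 202.74*I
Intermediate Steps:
s = -6
f(R) = 1/(7 + R/(-7 + R))
sqrt(-41105 + f(s)) = sqrt(-41105 + (-7 - 6)/(-49 + 8*(-6))) = sqrt(-41105 - 13/(-49 - 48)) = sqrt(-41105 - 13/(-97)) = sqrt(-41105 - 1/97*(-13)) = sqrt(-41105 + 13/97) = sqrt(-3987172/97) = 2*I*sqrt(96688921)/97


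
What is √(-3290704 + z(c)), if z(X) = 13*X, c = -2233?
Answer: I*√3319733 ≈ 1822.0*I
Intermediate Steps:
√(-3290704 + z(c)) = √(-3290704 + 13*(-2233)) = √(-3290704 - 29029) = √(-3319733) = I*√3319733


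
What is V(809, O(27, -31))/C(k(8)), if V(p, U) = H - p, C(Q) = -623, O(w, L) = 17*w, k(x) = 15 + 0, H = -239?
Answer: 1048/623 ≈ 1.6822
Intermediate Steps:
k(x) = 15
V(p, U) = -239 - p
V(809, O(27, -31))/C(k(8)) = (-239 - 1*809)/(-623) = (-239 - 809)*(-1/623) = -1048*(-1/623) = 1048/623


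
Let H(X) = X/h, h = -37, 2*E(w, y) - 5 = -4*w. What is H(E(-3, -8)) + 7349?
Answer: 543809/74 ≈ 7348.8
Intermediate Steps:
E(w, y) = 5/2 - 2*w (E(w, y) = 5/2 + (-4*w)/2 = 5/2 - 2*w)
H(X) = -X/37 (H(X) = X/(-37) = X*(-1/37) = -X/37)
H(E(-3, -8)) + 7349 = -(5/2 - 2*(-3))/37 + 7349 = -(5/2 + 6)/37 + 7349 = -1/37*17/2 + 7349 = -17/74 + 7349 = 543809/74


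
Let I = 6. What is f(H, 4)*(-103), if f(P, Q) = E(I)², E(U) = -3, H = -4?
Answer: -927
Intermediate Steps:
f(P, Q) = 9 (f(P, Q) = (-3)² = 9)
f(H, 4)*(-103) = 9*(-103) = -927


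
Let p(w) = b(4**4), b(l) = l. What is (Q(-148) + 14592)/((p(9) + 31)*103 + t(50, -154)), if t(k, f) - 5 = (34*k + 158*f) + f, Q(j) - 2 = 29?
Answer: 14623/6780 ≈ 2.1568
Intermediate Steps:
Q(j) = 31 (Q(j) = 2 + 29 = 31)
p(w) = 256 (p(w) = 4**4 = 256)
t(k, f) = 5 + 34*k + 159*f (t(k, f) = 5 + ((34*k + 158*f) + f) = 5 + (34*k + 159*f) = 5 + 34*k + 159*f)
(Q(-148) + 14592)/((p(9) + 31)*103 + t(50, -154)) = (31 + 14592)/((256 + 31)*103 + (5 + 34*50 + 159*(-154))) = 14623/(287*103 + (5 + 1700 - 24486)) = 14623/(29561 - 22781) = 14623/6780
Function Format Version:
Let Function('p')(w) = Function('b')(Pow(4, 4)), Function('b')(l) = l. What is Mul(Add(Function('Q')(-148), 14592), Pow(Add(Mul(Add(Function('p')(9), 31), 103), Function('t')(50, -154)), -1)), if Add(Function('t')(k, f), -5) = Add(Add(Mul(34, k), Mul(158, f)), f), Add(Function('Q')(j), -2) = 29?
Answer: Rational(14623, 6780) ≈ 2.1568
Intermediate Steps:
Function('Q')(j) = 31 (Function('Q')(j) = Add(2, 29) = 31)
Function('p')(w) = 256 (Function('p')(w) = Pow(4, 4) = 256)
Function('t')(k, f) = Add(5, Mul(34, k), Mul(159, f)) (Function('t')(k, f) = Add(5, Add(Add(Mul(34, k), Mul(158, f)), f)) = Add(5, Add(Mul(34, k), Mul(159, f))) = Add(5, Mul(34, k), Mul(159, f)))
Mul(Add(Function('Q')(-148), 14592), Pow(Add(Mul(Add(Function('p')(9), 31), 103), Function('t')(50, -154)), -1)) = Mul(Add(31, 14592), Pow(Add(Mul(Add(256, 31), 103), Add(5, Mul(34, 50), Mul(159, -154))), -1)) = Mul(14623, Pow(Add(Mul(287, 103), Add(5, 1700, -24486)), -1)) = Mul(14623, Pow(Add(29561, -22781), -1)) = Mul(14623, Pow(6780, -1)) = Mul(14623, Rational(1, 6780)) = Rational(14623, 6780)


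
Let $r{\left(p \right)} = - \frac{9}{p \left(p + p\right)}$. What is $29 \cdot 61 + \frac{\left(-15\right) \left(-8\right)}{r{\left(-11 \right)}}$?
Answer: $- \frac{4373}{3} \approx -1457.7$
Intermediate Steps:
$r{\left(p \right)} = - \frac{9}{2 p^{2}}$ ($r{\left(p \right)} = - \frac{9}{p 2 p} = - \frac{9}{2 p^{2}}$)
$29 \cdot 61 + \frac{\left(-15\right) \left(-8\right)}{r{\left(-11 \right)}} = 29 \cdot 61 + \frac{\left(-15\right) \left(-8\right)}{\left(- \frac{9}{2}\right) \frac{1}{121}} = 1769 + \frac{120}{\left(- \frac{9}{2}\right) \frac{1}{121}} = 1769 + \frac{120}{- \frac{9}{242}} = 1769 + 120 \left(- \frac{242}{9}\right) = 1769 - \frac{9680}{3} = - \frac{4373}{3}$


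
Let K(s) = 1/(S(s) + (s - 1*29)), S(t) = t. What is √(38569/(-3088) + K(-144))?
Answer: 9*I*√9237168561/244724 ≈ 3.5346*I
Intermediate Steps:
K(s) = 1/(-29 + 2*s) (K(s) = 1/(s + (s - 1*29)) = 1/(s + (s - 29)) = 1/(s + (-29 + s)) = 1/(-29 + 2*s))
√(38569/(-3088) + K(-144)) = √(38569/(-3088) + 1/(-29 + 2*(-144))) = √(38569*(-1/3088) + 1/(-29 - 288)) = √(-38569/3088 + 1/(-317)) = √(-38569/3088 - 1/317) = √(-12229461/978896) = 9*I*√9237168561/244724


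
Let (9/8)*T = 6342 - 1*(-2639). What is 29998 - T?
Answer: 198134/9 ≈ 22015.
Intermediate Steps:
T = 71848/9 (T = 8*(6342 - 1*(-2639))/9 = 8*(6342 + 2639)/9 = (8/9)*8981 = 71848/9 ≈ 7983.1)
29998 - T = 29998 - 1*71848/9 = 29998 - 71848/9 = 198134/9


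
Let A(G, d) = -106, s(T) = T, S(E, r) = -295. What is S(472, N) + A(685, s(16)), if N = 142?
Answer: -401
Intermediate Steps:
S(472, N) + A(685, s(16)) = -295 - 106 = -401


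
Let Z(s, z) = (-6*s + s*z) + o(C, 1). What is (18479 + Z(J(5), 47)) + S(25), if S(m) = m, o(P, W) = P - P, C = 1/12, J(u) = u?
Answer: 18709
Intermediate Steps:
C = 1/12 ≈ 0.083333
o(P, W) = 0
Z(s, z) = -6*s + s*z (Z(s, z) = (-6*s + s*z) + 0 = -6*s + s*z)
(18479 + Z(J(5), 47)) + S(25) = (18479 + 5*(-6 + 47)) + 25 = (18479 + 5*41) + 25 = (18479 + 205) + 25 = 18684 + 25 = 18709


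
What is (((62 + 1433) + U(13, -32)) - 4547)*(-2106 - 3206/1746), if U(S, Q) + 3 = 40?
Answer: 616447235/97 ≈ 6.3551e+6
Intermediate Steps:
U(S, Q) = 37 (U(S, Q) = -3 + 40 = 37)
(((62 + 1433) + U(13, -32)) - 4547)*(-2106 - 3206/1746) = (((62 + 1433) + 37) - 4547)*(-2106 - 3206/1746) = ((1495 + 37) - 4547)*(-2106 - 3206*1/1746) = (1532 - 4547)*(-2106 - 1603/873) = -3015*(-1840141/873) = 616447235/97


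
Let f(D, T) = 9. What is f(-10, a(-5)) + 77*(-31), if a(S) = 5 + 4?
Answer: -2378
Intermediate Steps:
a(S) = 9
f(-10, a(-5)) + 77*(-31) = 9 + 77*(-31) = 9 - 2387 = -2378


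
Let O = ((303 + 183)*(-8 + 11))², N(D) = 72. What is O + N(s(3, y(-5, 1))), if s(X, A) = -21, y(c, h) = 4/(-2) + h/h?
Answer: 2125836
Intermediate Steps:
y(c, h) = -1 (y(c, h) = 4*(-½) + 1 = -2 + 1 = -1)
O = 2125764 (O = (486*3)² = 1458² = 2125764)
O + N(s(3, y(-5, 1))) = 2125764 + 72 = 2125836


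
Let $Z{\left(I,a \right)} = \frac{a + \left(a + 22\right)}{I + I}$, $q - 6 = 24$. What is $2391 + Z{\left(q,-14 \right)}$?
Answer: $\frac{23909}{10} \approx 2390.9$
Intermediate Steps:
$q = 30$ ($q = 6 + 24 = 30$)
$Z{\left(I,a \right)} = \frac{22 + 2 a}{2 I}$ ($Z{\left(I,a \right)} = \frac{a + \left(22 + a\right)}{2 I} = \left(22 + 2 a\right) \frac{1}{2 I} = \frac{22 + 2 a}{2 I}$)
$2391 + Z{\left(q,-14 \right)} = 2391 + \frac{11 - 14}{30} = 2391 + \frac{1}{30} \left(-3\right) = 2391 - \frac{1}{10} = \frac{23909}{10}$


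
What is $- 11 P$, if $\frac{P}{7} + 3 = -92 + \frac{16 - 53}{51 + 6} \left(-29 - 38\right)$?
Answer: $\frac{226072}{57} \approx 3966.2$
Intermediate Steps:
$P = - \frac{20552}{57}$ ($P = -21 + 7 \left(-92 + \frac{16 - 53}{51 + 6} \left(-29 - 38\right)\right) = -21 + 7 \left(-92 + - \frac{37}{57} \left(-29 - 38\right)\right) = -21 + 7 \left(-92 + \left(-37\right) \frac{1}{57} \left(-67\right)\right) = -21 + 7 \left(-92 - - \frac{2479}{57}\right) = -21 + 7 \left(-92 + \frac{2479}{57}\right) = -21 + 7 \left(- \frac{2765}{57}\right) = -21 - \frac{19355}{57} = - \frac{20552}{57} \approx -360.56$)
$- 11 P = \left(-11\right) \left(- \frac{20552}{57}\right) = \frac{226072}{57}$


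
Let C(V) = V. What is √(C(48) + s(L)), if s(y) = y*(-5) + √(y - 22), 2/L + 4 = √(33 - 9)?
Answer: √(172 - 10*√6 + 2*I*√2*√(42 - √6))/2 ≈ 6.0836 + 0.36549*I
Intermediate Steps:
L = 2/(-4 + 2*√6) (L = 2/(-4 + √(33 - 9)) = 2/(-4 + √24) = 2/(-4 + 2*√6) ≈ 2.2247)
s(y) = √(-22 + y) - 5*y (s(y) = -5*y + √(-22 + y) = √(-22 + y) - 5*y)
√(C(48) + s(L)) = √(48 + (√(-22 + (1 + √6/2)) - 5*(1 + √6/2))) = √(48 + (√(-21 + √6/2) + (-5 - 5*√6/2))) = √(48 + (-5 + √(-21 + √6/2) - 5*√6/2)) = √(43 + √(-21 + √6/2) - 5*√6/2)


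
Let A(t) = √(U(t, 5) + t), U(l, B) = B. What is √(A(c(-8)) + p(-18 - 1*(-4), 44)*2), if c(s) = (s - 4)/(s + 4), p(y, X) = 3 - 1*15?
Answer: √(-24 + 2*√2) ≈ 4.6013*I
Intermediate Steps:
p(y, X) = -12 (p(y, X) = 3 - 15 = -12)
c(s) = (-4 + s)/(4 + s)
A(t) = √(5 + t)
√(A(c(-8)) + p(-18 - 1*(-4), 44)*2) = √(√(5 + (-4 - 8)/(4 - 8)) - 12*2) = √(√(5 - 12/(-4)) - 24) = √(√(5 - ¼*(-12)) - 24) = √(√(5 + 3) - 24) = √(√8 - 24) = √(2*√2 - 24) = √(-24 + 2*√2)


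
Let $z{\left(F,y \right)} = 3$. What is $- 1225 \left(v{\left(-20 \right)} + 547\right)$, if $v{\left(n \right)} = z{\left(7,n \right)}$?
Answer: $-673750$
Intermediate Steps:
$v{\left(n \right)} = 3$
$- 1225 \left(v{\left(-20 \right)} + 547\right) = - 1225 \left(3 + 547\right) = \left(-1225\right) 550 = -673750$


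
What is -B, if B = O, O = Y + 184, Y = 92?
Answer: -276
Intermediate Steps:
O = 276 (O = 92 + 184 = 276)
B = 276
-B = -1*276 = -276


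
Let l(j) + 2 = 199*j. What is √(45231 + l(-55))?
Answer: 2*√8571 ≈ 185.16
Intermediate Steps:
l(j) = -2 + 199*j
√(45231 + l(-55)) = √(45231 + (-2 + 199*(-55))) = √(45231 + (-2 - 10945)) = √(45231 - 10947) = √34284 = 2*√8571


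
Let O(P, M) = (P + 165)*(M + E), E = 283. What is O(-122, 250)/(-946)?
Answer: -533/22 ≈ -24.227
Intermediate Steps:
O(P, M) = (165 + P)*(283 + M) (O(P, M) = (P + 165)*(M + 283) = (165 + P)*(283 + M))
O(-122, 250)/(-946) = (46695 + 165*250 + 283*(-122) + 250*(-122))/(-946) = (46695 + 41250 - 34526 - 30500)*(-1/946) = 22919*(-1/946) = -533/22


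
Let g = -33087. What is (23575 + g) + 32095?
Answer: 22583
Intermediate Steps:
(23575 + g) + 32095 = (23575 - 33087) + 32095 = -9512 + 32095 = 22583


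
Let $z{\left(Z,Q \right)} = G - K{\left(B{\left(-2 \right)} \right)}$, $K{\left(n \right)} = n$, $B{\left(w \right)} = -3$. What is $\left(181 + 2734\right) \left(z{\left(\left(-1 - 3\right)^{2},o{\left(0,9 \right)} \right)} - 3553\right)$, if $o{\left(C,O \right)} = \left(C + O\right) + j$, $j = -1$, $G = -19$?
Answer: $-10403635$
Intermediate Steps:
$o{\left(C,O \right)} = -1 + C + O$ ($o{\left(C,O \right)} = \left(C + O\right) - 1 = -1 + C + O$)
$z{\left(Z,Q \right)} = -16$ ($z{\left(Z,Q \right)} = -19 - -3 = -19 + 3 = -16$)
$\left(181 + 2734\right) \left(z{\left(\left(-1 - 3\right)^{2},o{\left(0,9 \right)} \right)} - 3553\right) = \left(181 + 2734\right) \left(-16 - 3553\right) = 2915 \left(-3569\right) = -10403635$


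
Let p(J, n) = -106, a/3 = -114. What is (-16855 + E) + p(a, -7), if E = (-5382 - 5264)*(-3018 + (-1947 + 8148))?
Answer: -33903179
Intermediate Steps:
a = -342 (a = 3*(-114) = -342)
E = -33886218 (E = -10646*(-3018 + 6201) = -10646*3183 = -33886218)
(-16855 + E) + p(a, -7) = (-16855 - 33886218) - 106 = -33903073 - 106 = -33903179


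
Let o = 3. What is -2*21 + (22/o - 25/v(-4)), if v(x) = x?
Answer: -341/12 ≈ -28.417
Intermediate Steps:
-2*21 + (22/o - 25/v(-4)) = -2*21 + (22/3 - 25/(-4)) = -42 + (22*(1/3) - 25*(-1/4)) = -42 + (22/3 + 25/4) = -42 + 163/12 = -341/12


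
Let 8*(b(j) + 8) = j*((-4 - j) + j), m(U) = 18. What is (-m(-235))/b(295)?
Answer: 36/311 ≈ 0.11576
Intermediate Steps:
b(j) = -8 - j/2 (b(j) = -8 + (j*((-4 - j) + j))/8 = -8 + (j*(-4))/8 = -8 + (-4*j)/8 = -8 - j/2)
(-m(-235))/b(295) = (-1*18)/(-8 - ½*295) = -18/(-8 - 295/2) = -18/(-311/2) = -18*(-2/311) = 36/311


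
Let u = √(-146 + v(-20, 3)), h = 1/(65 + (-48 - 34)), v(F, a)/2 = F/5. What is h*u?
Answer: -I*√154/17 ≈ -0.72998*I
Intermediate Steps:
v(F, a) = 2*F/5 (v(F, a) = 2*(F/5) = 2*F/5)
h = -1/17 (h = 1/(65 - 82) = 1/(-17) = -1/17 ≈ -0.058824)
u = I*√154 (u = √(-146 + (⅖)*(-20)) = √(-146 - 8) = √(-154) = I*√154 ≈ 12.41*I)
h*u = -I*√154/17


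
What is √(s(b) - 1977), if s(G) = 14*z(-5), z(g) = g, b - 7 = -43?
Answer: I*√2047 ≈ 45.244*I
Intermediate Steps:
b = -36 (b = 7 - 43 = -36)
s(G) = -70 (s(G) = 14*(-5) = -70)
√(s(b) - 1977) = √(-70 - 1977) = √(-2047) = I*√2047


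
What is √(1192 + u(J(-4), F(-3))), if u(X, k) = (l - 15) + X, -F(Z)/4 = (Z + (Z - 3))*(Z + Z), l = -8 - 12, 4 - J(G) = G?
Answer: √1165 ≈ 34.132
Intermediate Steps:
J(G) = 4 - G
l = -20
F(Z) = -8*Z*(-3 + 2*Z) (F(Z) = -4*(Z + (Z - 3))*(Z + Z) = -4*(Z + (-3 + Z))*2*Z = -4*(-3 + 2*Z)*2*Z = -8*Z*(-3 + 2*Z))
u(X, k) = -35 + X (u(X, k) = (-20 - 15) + X = -35 + X)
√(1192 + u(J(-4), F(-3))) = √(1192 + (-35 + (4 - 1*(-4)))) = √(1192 + (-35 + (4 + 4))) = √(1192 + (-35 + 8)) = √(1192 - 27) = √1165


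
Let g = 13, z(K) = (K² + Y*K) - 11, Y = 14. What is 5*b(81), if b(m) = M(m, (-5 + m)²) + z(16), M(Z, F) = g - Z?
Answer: 2005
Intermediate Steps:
z(K) = -11 + K² + 14*K (z(K) = (K² + 14*K) - 11 = -11 + K² + 14*K)
M(Z, F) = 13 - Z
b(m) = 482 - m (b(m) = (13 - m) + (-11 + 16² + 14*16) = (13 - m) + (-11 + 256 + 224) = (13 - m) + 469 = 482 - m)
5*b(81) = 5*(482 - 1*81) = 5*(482 - 81) = 5*401 = 2005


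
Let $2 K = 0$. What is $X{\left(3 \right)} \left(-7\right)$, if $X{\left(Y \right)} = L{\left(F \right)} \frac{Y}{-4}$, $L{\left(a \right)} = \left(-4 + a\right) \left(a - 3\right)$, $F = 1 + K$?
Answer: $\frac{63}{2} \approx 31.5$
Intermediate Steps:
$K = 0$ ($K = \frac{1}{2} \cdot 0 = 0$)
$F = 1$ ($F = 1 + 0 = 1$)
$L{\left(a \right)} = \left(-4 + a\right) \left(-3 + a\right)$
$X{\left(Y \right)} = - \frac{3 Y}{2}$ ($X{\left(Y \right)} = \left(12 + 1^{2} - 7\right) \frac{Y}{-4} = \left(12 + 1 - 7\right) Y \left(- \frac{1}{4}\right) = 6 \left(- \frac{Y}{4}\right) = - \frac{3 Y}{2}$)
$X{\left(3 \right)} \left(-7\right) = \left(- \frac{3}{2}\right) 3 \left(-7\right) = \left(- \frac{9}{2}\right) \left(-7\right) = \frac{63}{2}$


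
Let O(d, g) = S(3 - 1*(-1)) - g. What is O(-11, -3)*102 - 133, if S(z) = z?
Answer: 581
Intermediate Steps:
O(d, g) = 4 - g (O(d, g) = (3 - 1*(-1)) - g = (3 + 1) - g = 4 - g)
O(-11, -3)*102 - 133 = (4 - 1*(-3))*102 - 133 = (4 + 3)*102 - 133 = 7*102 - 133 = 714 - 133 = 581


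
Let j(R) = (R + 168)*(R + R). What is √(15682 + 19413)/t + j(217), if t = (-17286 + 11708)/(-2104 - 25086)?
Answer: 167090 + 13595*√35095/2789 ≈ 1.6800e+5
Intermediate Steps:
t = 2789/13595 (t = -5578/(-27190) = -5578*(-1/27190) = 2789/13595 ≈ 0.20515)
j(R) = 2*R*(168 + R) (j(R) = (168 + R)*(2*R) = 2*R*(168 + R))
√(15682 + 19413)/t + j(217) = √(15682 + 19413)/(2789/13595) + 2*217*(168 + 217) = √35095*(13595/2789) + 2*217*385 = 13595*√35095/2789 + 167090 = 167090 + 13595*√35095/2789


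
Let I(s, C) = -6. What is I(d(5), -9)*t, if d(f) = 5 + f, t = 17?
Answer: -102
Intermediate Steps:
I(d(5), -9)*t = -6*17 = -102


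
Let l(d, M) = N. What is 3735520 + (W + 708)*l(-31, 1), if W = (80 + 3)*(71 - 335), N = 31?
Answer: 3078196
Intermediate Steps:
W = -21912 (W = 83*(-264) = -21912)
l(d, M) = 31
3735520 + (W + 708)*l(-31, 1) = 3735520 + (-21912 + 708)*31 = 3735520 - 21204*31 = 3735520 - 657324 = 3078196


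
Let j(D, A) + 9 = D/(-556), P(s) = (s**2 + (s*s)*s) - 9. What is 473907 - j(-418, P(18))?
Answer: 131748439/278 ≈ 4.7392e+5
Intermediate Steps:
P(s) = -9 + s**2 + s**3 (P(s) = (s**2 + s**2*s) - 9 = (s**2 + s**3) - 9 = -9 + s**2 + s**3)
j(D, A) = -9 - D/556 (j(D, A) = -9 + D/(-556) = -9 + D*(-1/556) = -9 - D/556)
473907 - j(-418, P(18)) = 473907 - (-9 - 1/556*(-418)) = 473907 - (-9 + 209/278) = 473907 - 1*(-2293/278) = 473907 + 2293/278 = 131748439/278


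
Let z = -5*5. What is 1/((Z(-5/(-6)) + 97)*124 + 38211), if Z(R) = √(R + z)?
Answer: 150717/7572986123 - 62*I*√870/7572986123 ≈ 1.9902e-5 - 2.4148e-7*I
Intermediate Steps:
z = -25
Z(R) = √(-25 + R) (Z(R) = √(R - 25) = √(-25 + R))
1/((Z(-5/(-6)) + 97)*124 + 38211) = 1/((√(-25 - 5/(-6)) + 97)*124 + 38211) = 1/((√(-25 - 5*(-⅙)) + 97)*124 + 38211) = 1/((√(-25 + ⅚) + 97)*124 + 38211) = 1/((√(-145/6) + 97)*124 + 38211) = 1/((I*√870/6 + 97)*124 + 38211) = 1/((97 + I*√870/6)*124 + 38211) = 1/((12028 + 62*I*√870/3) + 38211) = 1/(50239 + 62*I*√870/3)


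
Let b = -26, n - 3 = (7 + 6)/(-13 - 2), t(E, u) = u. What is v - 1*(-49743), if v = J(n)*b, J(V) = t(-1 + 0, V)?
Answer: 745313/15 ≈ 49688.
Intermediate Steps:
n = 32/15 (n = 3 + (7 + 6)/(-13 - 2) = 3 + 13/(-15) = 3 + 13*(-1/15) = 3 - 13/15 = 32/15 ≈ 2.1333)
J(V) = V
v = -832/15 (v = (32/15)*(-26) = -832/15 ≈ -55.467)
v - 1*(-49743) = -832/15 - 1*(-49743) = -832/15 + 49743 = 745313/15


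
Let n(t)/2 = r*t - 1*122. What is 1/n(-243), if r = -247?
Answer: 1/119798 ≈ 8.3474e-6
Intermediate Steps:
n(t) = -244 - 494*t (n(t) = 2*(-247*t - 1*122) = 2*(-247*t - 122) = 2*(-122 - 247*t) = -244 - 494*t)
1/n(-243) = 1/(-244 - 494*(-243)) = 1/(-244 + 120042) = 1/119798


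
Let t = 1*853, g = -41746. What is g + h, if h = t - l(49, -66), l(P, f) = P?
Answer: -40942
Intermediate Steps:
t = 853
h = 804 (h = 853 - 1*49 = 853 - 49 = 804)
g + h = -41746 + 804 = -40942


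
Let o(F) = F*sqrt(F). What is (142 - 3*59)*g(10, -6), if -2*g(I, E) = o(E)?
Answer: -105*I*sqrt(6) ≈ -257.2*I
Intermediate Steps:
o(F) = F**(3/2)
g(I, E) = -E**(3/2)/2
(142 - 3*59)*g(10, -6) = (142 - 3*59)*(-(-3)*I*sqrt(6)) = (142 - 177)*(-(-3)*I*sqrt(6)) = -105*I*sqrt(6)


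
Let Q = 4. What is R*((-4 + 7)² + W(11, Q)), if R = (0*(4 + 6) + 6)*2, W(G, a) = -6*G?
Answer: -684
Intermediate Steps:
R = 12 (R = (0*10 + 6)*2 = (0 + 6)*2 = 6*2 = 12)
R*((-4 + 7)² + W(11, Q)) = 12*((-4 + 7)² - 6*11) = 12*(3² - 66) = 12*(9 - 66) = 12*(-57) = -684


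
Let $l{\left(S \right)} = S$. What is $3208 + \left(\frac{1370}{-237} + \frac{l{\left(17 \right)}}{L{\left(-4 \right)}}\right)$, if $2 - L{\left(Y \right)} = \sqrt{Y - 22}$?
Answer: $\frac{3795973}{1185} + \frac{17 i \sqrt{26}}{30} \approx 3203.4 + 2.8894 i$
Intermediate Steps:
$L{\left(Y \right)} = 2 - \sqrt{-22 + Y}$ ($L{\left(Y \right)} = 2 - \sqrt{Y - 22} = 2 - \sqrt{-22 + Y}$)
$3208 + \left(\frac{1370}{-237} + \frac{l{\left(17 \right)}}{L{\left(-4 \right)}}\right) = 3208 + \left(\frac{1370}{-237} + \frac{17}{2 - \sqrt{-22 - 4}}\right) = 3208 + \left(1370 \left(- \frac{1}{237}\right) + \frac{17}{2 - \sqrt{-26}}\right) = 3208 - \left(\frac{1370}{237} - \frac{17}{2 - i \sqrt{26}}\right) = \frac{758926}{237} + \frac{17}{2 - i \sqrt{26}}$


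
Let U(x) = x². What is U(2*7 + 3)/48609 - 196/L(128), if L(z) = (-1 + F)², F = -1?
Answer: -2381552/48609 ≈ -48.994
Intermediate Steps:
L(z) = 4 (L(z) = (-1 - 1)² = (-2)² = 4)
U(2*7 + 3)/48609 - 196/L(128) = (2*7 + 3)²/48609 - 196/4 = (14 + 3)²*(1/48609) - 196*¼ = 17²*(1/48609) - 49 = 289*(1/48609) - 49 = 289/48609 - 49 = -2381552/48609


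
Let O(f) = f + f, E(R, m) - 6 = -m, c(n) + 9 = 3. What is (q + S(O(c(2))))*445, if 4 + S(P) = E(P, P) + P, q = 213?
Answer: 95675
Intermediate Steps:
c(n) = -6 (c(n) = -9 + 3 = -6)
E(R, m) = 6 - m
O(f) = 2*f
S(P) = 2 (S(P) = -4 + ((6 - P) + P) = -4 + 6 = 2)
(q + S(O(c(2))))*445 = (213 + 2)*445 = 215*445 = 95675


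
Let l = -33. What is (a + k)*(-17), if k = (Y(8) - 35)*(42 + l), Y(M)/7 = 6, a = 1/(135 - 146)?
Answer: -11764/11 ≈ -1069.5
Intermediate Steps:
a = -1/11 (a = 1/(-11) = -1/11 ≈ -0.090909)
Y(M) = 42 (Y(M) = 7*6 = 42)
k = 63 (k = (42 - 35)*(42 - 33) = 7*9 = 63)
(a + k)*(-17) = (-1/11 + 63)*(-17) = (692/11)*(-17) = -11764/11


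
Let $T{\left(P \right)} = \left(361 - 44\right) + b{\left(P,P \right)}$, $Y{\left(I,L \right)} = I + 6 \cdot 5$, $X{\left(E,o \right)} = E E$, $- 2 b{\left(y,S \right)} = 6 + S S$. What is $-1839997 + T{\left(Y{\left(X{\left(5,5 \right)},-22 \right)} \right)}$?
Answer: $- \frac{3682391}{2} \approx -1.8412 \cdot 10^{6}$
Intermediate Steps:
$b{\left(y,S \right)} = -3 - \frac{S^{2}}{2}$ ($b{\left(y,S \right)} = - \frac{6 + S S}{2} = - \frac{6 + S^{2}}{2} = -3 - \frac{S^{2}}{2}$)
$X{\left(E,o \right)} = E^{2}$
$Y{\left(I,L \right)} = 30 + I$ ($Y{\left(I,L \right)} = I + 30 = 30 + I$)
$T{\left(P \right)} = 314 - \frac{P^{2}}{2}$ ($T{\left(P \right)} = \left(361 - 44\right) - \left(3 + \frac{P^{2}}{2}\right) = 317 - \left(3 + \frac{P^{2}}{2}\right) = 314 - \frac{P^{2}}{2}$)
$-1839997 + T{\left(Y{\left(X{\left(5,5 \right)},-22 \right)} \right)} = -1839997 + \left(314 - \frac{\left(30 + 5^{2}\right)^{2}}{2}\right) = -1839997 + \left(314 - \frac{\left(30 + 25\right)^{2}}{2}\right) = -1839997 + \left(314 - \frac{55^{2}}{2}\right) = -1839997 + \left(314 - \frac{3025}{2}\right) = -1839997 - \frac{2397}{2} = - \frac{3682391}{2}$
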